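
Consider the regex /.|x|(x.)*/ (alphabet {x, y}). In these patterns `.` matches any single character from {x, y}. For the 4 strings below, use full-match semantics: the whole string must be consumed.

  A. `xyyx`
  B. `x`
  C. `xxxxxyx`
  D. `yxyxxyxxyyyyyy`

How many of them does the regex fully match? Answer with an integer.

A → no match
B → match
C → no match
D → no match
Total matched: 1

1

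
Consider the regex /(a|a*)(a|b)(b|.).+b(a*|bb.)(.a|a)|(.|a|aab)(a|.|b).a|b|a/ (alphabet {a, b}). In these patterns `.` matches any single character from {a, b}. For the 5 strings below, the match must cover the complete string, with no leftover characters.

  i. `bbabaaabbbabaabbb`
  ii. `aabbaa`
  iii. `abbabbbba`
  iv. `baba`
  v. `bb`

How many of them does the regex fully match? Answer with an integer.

i → no match
ii → match
iii → match
iv → match
v → no match
Total matched: 3

3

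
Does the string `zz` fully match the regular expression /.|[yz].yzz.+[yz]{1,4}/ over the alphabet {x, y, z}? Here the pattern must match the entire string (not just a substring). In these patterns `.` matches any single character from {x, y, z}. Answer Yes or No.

No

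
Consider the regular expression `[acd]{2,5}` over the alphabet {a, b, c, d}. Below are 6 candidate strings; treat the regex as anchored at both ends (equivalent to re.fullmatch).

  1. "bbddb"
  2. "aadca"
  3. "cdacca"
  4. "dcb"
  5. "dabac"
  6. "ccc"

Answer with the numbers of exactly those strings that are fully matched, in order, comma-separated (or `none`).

2, 6

1 → no match
2 → match
3 → no match
4 → no match
5 → no match
6 → match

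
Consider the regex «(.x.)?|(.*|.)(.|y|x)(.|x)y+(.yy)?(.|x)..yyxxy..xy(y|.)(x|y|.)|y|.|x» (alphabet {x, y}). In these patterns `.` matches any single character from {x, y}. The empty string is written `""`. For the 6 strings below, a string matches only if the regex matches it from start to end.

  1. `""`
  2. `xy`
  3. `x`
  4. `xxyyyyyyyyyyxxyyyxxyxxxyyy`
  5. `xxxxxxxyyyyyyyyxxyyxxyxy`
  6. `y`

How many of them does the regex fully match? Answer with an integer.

5

1 → match
2 → no match
3 → match
4 → match
5 → match
6 → match
Total matched: 5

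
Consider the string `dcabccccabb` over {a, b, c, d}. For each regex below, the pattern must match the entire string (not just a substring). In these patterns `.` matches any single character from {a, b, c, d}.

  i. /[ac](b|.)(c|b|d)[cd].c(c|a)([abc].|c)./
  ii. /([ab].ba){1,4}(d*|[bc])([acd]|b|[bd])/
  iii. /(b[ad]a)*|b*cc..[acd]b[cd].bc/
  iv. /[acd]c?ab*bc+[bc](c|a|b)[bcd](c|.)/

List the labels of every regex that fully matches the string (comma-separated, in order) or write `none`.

i → no match
ii → no match
iii → no match
iv → match

iv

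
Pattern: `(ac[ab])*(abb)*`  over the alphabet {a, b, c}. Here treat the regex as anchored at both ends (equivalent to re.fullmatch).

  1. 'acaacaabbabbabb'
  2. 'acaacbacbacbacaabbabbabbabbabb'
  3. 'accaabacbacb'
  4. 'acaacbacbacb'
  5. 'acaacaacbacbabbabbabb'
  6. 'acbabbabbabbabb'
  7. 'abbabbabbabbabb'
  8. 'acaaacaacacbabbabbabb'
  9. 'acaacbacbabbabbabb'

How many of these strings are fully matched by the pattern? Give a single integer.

1 → match
2 → match
3 → no match
4 → match
5 → match
6 → match
7 → match
8 → no match
9 → match
Total matched: 7

7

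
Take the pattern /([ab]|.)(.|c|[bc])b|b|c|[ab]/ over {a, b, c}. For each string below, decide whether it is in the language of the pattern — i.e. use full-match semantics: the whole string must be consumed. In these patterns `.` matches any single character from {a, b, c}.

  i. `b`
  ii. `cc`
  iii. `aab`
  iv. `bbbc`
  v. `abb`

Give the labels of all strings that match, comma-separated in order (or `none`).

i → match
ii → no match
iii → match
iv → no match
v → match

i, iii, v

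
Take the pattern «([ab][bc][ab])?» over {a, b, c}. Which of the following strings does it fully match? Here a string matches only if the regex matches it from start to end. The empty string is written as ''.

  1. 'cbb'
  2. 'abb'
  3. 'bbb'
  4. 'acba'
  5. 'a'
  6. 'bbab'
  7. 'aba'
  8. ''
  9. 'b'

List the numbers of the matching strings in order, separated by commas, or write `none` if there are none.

2, 3, 7, 8

1 → no match
2 → match
3 → match
4 → no match
5 → no match
6 → no match
7 → match
8 → match
9 → no match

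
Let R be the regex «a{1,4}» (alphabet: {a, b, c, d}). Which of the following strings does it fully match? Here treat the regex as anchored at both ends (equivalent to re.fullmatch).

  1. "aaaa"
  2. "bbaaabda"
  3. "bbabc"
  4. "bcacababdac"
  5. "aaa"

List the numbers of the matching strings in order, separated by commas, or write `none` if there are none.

1, 5

1 → match
2 → no match — must start with "a"
3 → no match — must start with "a"
4 → no match — must start with "a"
5 → match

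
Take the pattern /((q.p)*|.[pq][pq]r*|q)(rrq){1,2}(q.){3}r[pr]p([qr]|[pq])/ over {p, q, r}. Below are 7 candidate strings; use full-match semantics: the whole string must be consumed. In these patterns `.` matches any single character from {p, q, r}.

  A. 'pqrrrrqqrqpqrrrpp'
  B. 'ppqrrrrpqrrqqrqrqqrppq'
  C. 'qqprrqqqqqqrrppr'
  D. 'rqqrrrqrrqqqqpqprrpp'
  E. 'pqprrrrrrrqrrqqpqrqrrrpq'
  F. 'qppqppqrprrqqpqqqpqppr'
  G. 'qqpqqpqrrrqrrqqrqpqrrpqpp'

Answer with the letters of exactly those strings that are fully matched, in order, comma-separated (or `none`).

A → no match
B → no match
C → match
D → match
E → match
F → no match
G → no match

C, D, E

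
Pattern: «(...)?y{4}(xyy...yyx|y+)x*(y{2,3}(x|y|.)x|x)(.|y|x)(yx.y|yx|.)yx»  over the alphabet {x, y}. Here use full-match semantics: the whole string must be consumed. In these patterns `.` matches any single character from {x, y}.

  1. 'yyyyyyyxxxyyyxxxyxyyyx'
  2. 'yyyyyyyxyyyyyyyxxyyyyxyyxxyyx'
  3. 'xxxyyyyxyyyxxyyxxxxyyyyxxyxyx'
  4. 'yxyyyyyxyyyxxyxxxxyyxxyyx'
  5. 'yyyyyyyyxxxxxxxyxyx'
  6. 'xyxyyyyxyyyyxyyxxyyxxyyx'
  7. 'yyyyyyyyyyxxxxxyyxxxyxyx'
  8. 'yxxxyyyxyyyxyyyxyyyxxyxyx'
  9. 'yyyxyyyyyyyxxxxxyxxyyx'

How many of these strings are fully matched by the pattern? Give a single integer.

6

1 → match
2 → match
3 → match
4 → no match
5 → match
6 → match
7 → match
8 → no match
9 → no match
Total matched: 6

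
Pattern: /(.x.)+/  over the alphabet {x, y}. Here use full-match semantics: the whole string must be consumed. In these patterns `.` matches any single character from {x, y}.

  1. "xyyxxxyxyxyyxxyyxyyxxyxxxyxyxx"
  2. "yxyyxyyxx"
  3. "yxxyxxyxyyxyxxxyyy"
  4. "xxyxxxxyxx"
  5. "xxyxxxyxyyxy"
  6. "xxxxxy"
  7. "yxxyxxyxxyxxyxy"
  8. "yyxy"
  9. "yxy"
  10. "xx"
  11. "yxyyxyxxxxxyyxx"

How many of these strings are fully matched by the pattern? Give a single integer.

1 → no match
2 → match
3 → no match
4 → no match
5 → match
6 → match
7 → match
8 → no match
9 → match
10 → no match
11 → match
Total matched: 6

6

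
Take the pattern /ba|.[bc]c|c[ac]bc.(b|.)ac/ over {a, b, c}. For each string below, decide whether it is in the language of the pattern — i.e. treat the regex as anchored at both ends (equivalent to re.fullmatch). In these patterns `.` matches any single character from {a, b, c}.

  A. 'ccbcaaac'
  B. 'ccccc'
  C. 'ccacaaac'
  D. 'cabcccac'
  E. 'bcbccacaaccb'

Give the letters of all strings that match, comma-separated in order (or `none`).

A, D

A → match
B → no match
C → no match
D → match
E → no match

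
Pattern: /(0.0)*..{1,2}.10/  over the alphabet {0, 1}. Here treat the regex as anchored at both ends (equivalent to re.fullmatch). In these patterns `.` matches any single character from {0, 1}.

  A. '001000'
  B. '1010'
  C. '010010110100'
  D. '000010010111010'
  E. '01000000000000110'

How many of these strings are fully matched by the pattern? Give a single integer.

A. '001000' → no match — must end with '10'
B. '1010' → no match
C. '010010110100' → no match — must end with '10'
D → match
E → match
Total matched: 2

2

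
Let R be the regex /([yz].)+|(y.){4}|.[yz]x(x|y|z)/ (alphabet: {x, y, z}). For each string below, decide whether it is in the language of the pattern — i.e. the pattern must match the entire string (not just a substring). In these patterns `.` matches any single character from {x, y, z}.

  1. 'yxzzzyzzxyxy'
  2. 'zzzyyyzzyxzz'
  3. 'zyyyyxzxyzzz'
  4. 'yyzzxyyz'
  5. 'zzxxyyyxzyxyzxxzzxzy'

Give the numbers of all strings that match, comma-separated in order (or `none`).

1. 'yxzzzyzzxyxy' → no match
2. 'zzzyyyzzyxzz' → match
3. 'zyyyyxzxyzzz' → match
4. 'yyzzxyyz' → no match
5 → no match

2, 3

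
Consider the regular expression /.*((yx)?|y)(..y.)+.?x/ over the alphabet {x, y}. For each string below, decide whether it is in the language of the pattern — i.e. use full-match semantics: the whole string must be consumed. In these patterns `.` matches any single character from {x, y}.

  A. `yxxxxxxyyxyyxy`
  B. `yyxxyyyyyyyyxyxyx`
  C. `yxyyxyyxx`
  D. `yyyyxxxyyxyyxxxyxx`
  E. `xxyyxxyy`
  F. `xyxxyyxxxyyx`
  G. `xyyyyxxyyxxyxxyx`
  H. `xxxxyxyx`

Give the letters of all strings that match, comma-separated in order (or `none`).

B, C, D, F, H

A → no match — must end with `x`
B → match
C → match
D → match
E → no match — must end with `x`
F → match
G → no match
H → match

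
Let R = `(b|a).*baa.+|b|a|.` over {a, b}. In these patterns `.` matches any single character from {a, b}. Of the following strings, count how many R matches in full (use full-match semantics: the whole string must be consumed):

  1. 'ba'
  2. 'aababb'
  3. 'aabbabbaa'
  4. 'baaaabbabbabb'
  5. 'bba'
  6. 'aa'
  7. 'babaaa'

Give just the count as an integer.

1 → no match
2 → no match
3 → no match
4 → no match
5 → no match
6 → no match
7 → match
Total matched: 1

1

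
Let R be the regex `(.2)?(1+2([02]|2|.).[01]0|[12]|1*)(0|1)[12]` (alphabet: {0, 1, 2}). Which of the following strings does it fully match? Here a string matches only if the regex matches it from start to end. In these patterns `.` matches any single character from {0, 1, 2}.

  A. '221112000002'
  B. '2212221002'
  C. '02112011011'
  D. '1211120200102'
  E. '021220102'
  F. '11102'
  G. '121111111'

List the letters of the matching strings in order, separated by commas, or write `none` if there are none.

A, B, C, F, G

A → match
B → match
C → match
D → no match
E → no match
F → match
G → match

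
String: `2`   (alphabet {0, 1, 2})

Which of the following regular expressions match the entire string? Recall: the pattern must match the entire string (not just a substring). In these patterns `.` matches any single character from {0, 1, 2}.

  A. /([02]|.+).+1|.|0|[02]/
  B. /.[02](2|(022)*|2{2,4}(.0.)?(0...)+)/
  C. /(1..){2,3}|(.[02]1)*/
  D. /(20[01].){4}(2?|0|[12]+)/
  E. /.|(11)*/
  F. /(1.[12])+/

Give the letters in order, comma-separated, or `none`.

A → match
B → no match
C → no match
D → no match — must start with `20`
E → match
F → no match — must start with `1`

A, E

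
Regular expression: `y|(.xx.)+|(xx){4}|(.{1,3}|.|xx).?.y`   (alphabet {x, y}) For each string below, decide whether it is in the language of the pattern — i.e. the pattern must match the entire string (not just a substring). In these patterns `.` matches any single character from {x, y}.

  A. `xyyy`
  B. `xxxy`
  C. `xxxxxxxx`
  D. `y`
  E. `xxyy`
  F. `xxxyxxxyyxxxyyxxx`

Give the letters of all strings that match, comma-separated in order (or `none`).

A, B, C, D, E

A → match
B → match
C → match
D → match
E → match
F → no match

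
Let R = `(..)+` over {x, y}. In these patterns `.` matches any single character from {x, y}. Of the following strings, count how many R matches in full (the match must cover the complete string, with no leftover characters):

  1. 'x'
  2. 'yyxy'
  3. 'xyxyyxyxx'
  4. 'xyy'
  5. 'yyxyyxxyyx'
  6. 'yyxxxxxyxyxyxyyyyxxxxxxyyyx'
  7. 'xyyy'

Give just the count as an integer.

1 → no match
2 → match
3 → no match
4 → no match
5 → match
6 → no match
7 → match
Total matched: 3

3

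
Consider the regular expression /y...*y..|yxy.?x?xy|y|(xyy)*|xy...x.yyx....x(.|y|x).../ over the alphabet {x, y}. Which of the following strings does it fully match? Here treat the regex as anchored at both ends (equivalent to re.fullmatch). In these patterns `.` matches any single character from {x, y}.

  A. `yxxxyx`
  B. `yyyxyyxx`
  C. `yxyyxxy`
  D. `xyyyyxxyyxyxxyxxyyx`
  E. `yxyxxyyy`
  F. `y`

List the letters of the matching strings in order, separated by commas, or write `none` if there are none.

B, C, D, E, F

A. `yxxxyx` → no match
B. `yyyxyyxx` → match
C. `yxyyxxy` → match
D → match
E. `yxyxxyyy` → match
F. `y` → match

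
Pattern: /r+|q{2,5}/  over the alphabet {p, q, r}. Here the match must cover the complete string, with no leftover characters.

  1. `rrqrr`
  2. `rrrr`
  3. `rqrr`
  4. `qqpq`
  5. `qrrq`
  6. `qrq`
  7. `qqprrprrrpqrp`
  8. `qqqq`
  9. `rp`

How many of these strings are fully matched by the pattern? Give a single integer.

1 → no match
2 → match
3 → no match
4 → no match
5 → no match
6 → no match
7 → no match
8 → match
9 → no match
Total matched: 2

2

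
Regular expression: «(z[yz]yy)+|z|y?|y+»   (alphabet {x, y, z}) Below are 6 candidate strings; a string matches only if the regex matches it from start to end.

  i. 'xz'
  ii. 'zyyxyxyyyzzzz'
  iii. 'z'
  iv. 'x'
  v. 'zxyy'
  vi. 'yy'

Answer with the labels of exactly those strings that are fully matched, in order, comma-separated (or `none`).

i → no match
ii → no match
iii → match
iv → no match
v → no match
vi → match

iii, vi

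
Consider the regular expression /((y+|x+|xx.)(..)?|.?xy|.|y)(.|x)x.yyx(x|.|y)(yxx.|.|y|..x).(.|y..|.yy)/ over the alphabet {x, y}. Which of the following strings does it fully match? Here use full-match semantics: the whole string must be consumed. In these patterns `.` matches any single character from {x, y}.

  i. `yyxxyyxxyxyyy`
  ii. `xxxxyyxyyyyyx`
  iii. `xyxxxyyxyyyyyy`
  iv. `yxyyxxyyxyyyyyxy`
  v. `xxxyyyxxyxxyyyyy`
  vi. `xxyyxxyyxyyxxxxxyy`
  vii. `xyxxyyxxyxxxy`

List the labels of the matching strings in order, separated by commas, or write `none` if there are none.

i → match
ii → match
iii → match
iv → no match
v → match
vi → match
vii → match

i, ii, iii, v, vi, vii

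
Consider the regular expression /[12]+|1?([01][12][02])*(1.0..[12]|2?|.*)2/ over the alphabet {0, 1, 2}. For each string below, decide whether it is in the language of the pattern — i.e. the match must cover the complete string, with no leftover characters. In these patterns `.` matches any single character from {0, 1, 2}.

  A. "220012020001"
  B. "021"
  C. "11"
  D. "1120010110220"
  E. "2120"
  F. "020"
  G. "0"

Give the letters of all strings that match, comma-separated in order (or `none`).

A. "220012020001" → no match
B. "021" → no match
C. "11" → match
D → no match
E. "2120" → no match
F. "020" → no match
G. "0" → no match

C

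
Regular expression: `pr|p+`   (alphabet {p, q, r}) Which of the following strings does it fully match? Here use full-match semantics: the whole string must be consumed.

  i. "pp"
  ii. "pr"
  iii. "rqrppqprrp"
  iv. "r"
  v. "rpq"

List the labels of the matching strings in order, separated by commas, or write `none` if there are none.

i, ii

i → match
ii → match
iii → no match
iv → no match
v → no match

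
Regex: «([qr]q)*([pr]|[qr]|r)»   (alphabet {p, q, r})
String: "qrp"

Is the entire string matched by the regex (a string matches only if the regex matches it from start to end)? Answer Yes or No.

No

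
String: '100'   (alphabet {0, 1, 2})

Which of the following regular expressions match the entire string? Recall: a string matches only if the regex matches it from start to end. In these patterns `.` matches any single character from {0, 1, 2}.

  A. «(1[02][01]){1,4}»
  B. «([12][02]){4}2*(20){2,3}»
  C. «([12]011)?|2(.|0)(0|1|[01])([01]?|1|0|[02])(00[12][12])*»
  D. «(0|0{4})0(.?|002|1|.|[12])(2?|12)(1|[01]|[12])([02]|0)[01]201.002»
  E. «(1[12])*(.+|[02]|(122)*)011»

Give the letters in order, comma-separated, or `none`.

A

A → match
B → no match — must end with '20'
C → no match
D → no match — must start with '0'
E → no match — must end with '011'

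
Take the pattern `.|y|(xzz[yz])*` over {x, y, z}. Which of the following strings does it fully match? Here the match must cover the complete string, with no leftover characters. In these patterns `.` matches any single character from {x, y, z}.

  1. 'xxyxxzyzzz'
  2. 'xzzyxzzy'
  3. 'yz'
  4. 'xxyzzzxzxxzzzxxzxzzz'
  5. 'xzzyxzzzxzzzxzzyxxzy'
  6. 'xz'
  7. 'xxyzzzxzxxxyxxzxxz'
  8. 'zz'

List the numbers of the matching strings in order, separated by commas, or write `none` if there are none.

2

1 → no match
2 → match
3 → no match
4 → no match
5 → no match
6 → no match
7 → no match
8 → no match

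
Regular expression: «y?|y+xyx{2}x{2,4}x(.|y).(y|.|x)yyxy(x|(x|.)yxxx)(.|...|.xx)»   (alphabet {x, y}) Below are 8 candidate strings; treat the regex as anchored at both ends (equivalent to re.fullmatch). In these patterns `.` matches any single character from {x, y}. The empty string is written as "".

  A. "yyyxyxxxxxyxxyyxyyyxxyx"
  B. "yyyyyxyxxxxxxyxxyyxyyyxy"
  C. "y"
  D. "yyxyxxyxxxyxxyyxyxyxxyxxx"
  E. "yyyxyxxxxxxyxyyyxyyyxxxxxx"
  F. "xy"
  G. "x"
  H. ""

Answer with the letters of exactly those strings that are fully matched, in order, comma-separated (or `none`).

A → no match
B → no match
C → match
D → no match
E → match
F → no match
G → no match
H → match

C, E, H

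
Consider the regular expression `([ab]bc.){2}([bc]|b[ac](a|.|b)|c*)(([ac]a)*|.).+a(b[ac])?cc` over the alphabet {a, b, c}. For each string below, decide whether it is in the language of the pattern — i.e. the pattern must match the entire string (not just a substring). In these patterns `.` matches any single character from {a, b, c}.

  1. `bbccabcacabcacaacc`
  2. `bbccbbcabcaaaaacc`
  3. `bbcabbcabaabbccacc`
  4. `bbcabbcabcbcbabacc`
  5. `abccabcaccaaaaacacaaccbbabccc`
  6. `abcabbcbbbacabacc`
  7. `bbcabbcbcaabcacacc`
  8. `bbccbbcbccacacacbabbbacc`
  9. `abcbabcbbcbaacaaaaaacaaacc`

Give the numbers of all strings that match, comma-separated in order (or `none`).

1 → match
2 → match
3 → match
4 → match
5 → match
6 → match
7 → match
8 → match
9 → match

1, 2, 3, 4, 5, 6, 7, 8, 9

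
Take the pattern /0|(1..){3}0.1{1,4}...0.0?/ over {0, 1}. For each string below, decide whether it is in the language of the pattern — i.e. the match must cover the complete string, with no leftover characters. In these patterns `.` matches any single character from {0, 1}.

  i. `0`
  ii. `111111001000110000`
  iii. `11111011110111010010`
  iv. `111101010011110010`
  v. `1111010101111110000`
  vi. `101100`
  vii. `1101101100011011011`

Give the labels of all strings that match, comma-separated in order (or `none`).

i

i. `0` → match
ii → no match
iii → no match
iv → no match
v → no match
vi. `101100` → no match
vii → no match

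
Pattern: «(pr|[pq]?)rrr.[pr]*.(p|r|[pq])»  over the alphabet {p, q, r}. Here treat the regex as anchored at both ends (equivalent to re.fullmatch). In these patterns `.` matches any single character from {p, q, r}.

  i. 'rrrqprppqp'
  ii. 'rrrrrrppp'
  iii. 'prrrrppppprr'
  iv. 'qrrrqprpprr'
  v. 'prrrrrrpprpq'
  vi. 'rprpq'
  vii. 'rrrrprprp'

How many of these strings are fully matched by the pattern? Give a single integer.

6

i → match
ii → match
iii → match
iv → match
v → match
vi → no match
vii → match
Total matched: 6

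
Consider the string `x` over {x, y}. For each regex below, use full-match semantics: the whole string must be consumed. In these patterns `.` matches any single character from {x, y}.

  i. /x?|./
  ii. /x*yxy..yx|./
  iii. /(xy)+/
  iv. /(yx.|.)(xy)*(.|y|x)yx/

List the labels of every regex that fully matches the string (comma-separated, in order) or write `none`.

i, ii

i → match
ii → match
iii → no match — must start with `xy`
iv → no match — must end with `yx`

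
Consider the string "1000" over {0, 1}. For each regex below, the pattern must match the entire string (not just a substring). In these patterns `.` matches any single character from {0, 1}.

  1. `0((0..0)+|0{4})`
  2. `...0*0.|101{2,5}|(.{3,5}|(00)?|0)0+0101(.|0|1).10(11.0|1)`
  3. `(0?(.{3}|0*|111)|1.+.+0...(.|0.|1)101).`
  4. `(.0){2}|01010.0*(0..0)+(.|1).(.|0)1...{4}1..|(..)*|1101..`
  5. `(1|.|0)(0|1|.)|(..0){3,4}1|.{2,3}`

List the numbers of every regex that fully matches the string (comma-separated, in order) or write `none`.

3, 4

1 → no match — must start with "00"
2 → no match
3 → match
4 → match
5 → no match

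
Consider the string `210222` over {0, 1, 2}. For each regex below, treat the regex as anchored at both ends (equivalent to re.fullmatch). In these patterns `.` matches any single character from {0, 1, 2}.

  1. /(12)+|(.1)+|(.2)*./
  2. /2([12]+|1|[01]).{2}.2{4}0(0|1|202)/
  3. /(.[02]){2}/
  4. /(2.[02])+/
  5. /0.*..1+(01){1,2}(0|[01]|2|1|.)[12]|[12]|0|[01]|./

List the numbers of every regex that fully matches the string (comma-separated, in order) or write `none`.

4

1 → no match
2 → no match
3 → no match
4 → match
5 → no match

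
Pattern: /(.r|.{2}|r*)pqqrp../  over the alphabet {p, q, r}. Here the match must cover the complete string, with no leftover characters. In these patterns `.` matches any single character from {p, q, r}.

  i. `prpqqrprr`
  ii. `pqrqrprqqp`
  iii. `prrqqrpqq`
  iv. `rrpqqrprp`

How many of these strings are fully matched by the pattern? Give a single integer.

2

i. `prpqqrprr` → match
ii. `pqrqrprqqp` → no match
iii. `prrqqrpqq` → no match
iv. `rrpqqrprp` → match
Total matched: 2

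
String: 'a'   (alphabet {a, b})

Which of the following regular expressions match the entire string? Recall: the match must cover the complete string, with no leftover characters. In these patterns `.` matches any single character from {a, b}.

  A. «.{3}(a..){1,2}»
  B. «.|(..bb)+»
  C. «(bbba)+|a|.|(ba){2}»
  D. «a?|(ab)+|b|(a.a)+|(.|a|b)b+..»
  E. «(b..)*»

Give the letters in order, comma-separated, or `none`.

A → no match
B → match
C → match
D → match
E → no match

B, C, D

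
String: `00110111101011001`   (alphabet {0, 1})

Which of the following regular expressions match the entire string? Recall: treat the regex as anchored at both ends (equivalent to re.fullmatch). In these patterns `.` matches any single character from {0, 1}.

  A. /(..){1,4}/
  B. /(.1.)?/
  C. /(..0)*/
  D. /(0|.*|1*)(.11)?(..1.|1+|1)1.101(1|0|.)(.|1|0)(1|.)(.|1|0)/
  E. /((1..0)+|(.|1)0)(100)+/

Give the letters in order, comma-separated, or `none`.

A → no match
B → no match
C → no match
D → match
E → no match — must end with `100`

D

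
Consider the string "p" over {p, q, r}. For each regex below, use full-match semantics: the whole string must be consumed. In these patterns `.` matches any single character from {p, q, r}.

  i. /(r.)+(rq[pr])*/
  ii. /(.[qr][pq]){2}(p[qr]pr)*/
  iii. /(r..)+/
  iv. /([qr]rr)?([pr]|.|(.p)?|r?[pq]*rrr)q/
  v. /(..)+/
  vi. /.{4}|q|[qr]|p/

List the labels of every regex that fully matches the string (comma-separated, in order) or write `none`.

vi

i → no match — must start with "r"
ii → no match
iii → no match — must start with "r"
iv → no match — must end with "q"
v → no match
vi → match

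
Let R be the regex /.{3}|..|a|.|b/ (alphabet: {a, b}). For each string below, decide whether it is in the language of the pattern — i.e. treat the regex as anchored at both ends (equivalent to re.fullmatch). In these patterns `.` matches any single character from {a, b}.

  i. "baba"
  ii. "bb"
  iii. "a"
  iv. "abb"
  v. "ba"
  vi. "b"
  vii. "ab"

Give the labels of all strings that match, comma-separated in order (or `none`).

ii, iii, iv, v, vi, vii

i → no match
ii → match
iii → match
iv → match
v → match
vi → match
vii → match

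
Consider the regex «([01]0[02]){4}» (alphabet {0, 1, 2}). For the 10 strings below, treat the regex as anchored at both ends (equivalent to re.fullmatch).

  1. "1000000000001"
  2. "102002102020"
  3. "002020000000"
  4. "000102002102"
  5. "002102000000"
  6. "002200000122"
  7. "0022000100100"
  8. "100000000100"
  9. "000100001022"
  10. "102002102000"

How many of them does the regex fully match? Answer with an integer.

4

1 → no match
2. "102002102020" → no match
3. "002020000000" → no match
4. "000102002102" → match
5. "002102000000" → match
6. "002200000122" → no match
7 → no match
8. "100000000100" → match
9. "000100001022" → no match
10. "102002102000" → match
Total matched: 4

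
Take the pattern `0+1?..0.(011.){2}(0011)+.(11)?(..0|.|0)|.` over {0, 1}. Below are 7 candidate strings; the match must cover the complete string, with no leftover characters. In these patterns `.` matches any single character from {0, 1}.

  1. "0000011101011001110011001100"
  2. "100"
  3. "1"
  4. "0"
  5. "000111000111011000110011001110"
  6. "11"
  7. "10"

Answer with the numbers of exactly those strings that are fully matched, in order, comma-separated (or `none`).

1, 3, 4, 5

1 → match
2 → no match
3 → match
4 → match
5 → match
6 → no match
7 → no match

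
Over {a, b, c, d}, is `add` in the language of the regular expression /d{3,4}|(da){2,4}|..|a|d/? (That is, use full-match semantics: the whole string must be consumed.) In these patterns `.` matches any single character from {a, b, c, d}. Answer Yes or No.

No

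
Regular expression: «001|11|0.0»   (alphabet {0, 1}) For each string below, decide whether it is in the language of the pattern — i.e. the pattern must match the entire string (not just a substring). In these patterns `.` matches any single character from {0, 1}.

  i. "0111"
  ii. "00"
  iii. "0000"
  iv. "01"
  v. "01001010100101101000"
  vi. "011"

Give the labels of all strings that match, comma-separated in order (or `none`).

i → no match
ii → no match
iii → no match
iv → no match
v → no match
vi → no match

none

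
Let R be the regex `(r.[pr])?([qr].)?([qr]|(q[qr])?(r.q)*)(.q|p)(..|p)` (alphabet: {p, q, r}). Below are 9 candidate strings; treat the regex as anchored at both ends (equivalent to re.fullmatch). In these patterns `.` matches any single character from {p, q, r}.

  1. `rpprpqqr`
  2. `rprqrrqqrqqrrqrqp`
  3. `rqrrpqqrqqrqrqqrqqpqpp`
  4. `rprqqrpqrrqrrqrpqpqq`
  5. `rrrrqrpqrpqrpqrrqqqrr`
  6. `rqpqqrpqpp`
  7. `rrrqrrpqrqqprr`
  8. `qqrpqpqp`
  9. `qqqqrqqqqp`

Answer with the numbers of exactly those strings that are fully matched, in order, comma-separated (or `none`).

1. `rpprpqqr` → match
2 → match
3 → no match
4 → match
5 → match
6. `rqpqqrpqpp` → match
7 → match
8. `qqrpqpqp` → match
9. `qqqqrqqqqp` → match

1, 2, 4, 5, 6, 7, 8, 9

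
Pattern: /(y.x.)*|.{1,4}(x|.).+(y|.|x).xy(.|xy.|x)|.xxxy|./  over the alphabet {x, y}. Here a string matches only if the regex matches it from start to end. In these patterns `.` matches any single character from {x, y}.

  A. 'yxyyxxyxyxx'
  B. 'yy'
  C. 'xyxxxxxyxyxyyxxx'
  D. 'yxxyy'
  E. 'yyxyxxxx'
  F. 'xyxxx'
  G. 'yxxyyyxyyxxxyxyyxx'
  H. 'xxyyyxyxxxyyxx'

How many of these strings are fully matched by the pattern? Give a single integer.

0

A → no match
B → no match
C → no match
D → no match
E → no match
F → no match
G → no match
H → no match
Total matched: 0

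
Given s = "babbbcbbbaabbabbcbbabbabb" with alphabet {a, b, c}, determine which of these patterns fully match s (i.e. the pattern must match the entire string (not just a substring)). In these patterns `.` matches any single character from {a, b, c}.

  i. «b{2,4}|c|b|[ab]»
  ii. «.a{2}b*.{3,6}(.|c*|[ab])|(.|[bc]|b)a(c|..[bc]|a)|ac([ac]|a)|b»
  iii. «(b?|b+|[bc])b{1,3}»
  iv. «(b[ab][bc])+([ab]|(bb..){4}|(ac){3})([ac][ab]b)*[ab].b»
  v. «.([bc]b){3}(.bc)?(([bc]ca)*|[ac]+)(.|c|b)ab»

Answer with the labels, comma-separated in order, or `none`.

iv

i → no match
ii → no match
iii → no match
iv → match
v → no match — must end with "ab"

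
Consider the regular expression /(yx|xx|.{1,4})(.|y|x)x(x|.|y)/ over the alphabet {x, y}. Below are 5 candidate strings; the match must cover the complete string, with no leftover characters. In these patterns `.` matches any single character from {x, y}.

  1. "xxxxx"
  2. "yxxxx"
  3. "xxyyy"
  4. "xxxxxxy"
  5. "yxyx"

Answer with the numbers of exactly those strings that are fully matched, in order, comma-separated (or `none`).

1 → match
2 → match
3 → no match
4 → match
5 → no match

1, 2, 4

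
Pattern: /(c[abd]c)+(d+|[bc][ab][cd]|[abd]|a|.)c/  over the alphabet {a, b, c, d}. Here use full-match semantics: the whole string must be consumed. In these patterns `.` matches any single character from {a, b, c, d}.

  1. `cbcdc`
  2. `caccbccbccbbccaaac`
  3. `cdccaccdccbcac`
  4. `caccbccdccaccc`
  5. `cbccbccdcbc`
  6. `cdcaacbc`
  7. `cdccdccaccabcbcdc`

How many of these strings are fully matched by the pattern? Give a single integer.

4

1 → match
2 → no match
3 → match
4 → match
5 → match
6 → no match
7 → no match
Total matched: 4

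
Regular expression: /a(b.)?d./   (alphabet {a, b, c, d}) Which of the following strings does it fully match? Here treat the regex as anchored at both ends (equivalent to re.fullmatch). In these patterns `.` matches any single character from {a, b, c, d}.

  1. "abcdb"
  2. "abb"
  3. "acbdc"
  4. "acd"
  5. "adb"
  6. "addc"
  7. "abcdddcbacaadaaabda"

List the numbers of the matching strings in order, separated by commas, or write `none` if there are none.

1 → match
2 → no match
3 → no match
4 → no match
5 → match
6 → no match
7 → no match

1, 5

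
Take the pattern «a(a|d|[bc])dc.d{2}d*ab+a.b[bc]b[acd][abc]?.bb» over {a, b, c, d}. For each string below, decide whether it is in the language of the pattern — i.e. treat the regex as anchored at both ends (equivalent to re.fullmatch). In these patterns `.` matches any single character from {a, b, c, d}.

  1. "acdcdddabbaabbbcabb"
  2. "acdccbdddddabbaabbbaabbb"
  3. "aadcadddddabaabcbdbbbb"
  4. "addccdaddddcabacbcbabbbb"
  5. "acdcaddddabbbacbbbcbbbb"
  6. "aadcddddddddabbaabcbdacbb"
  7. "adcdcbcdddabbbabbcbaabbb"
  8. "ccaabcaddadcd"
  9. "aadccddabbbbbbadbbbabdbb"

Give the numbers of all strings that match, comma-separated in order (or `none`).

1 → match
2 → no match
3 → match
4 → no match
5 → match
6 → match
7 → no match
8 → no match — must start with "a"
9 → match

1, 3, 5, 6, 9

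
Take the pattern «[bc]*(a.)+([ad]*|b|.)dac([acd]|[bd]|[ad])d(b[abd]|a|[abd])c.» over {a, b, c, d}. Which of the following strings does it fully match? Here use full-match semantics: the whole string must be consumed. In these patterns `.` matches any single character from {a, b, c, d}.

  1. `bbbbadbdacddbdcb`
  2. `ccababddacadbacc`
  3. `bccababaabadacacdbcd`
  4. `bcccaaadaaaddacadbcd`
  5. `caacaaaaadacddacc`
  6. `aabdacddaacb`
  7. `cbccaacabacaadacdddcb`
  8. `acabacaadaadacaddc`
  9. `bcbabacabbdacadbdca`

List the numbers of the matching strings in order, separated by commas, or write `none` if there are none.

1, 2, 4, 9

1 → match
2 → match
3 → no match
4 → match
5 → no match
6 → no match
7 → no match
8 → no match
9 → match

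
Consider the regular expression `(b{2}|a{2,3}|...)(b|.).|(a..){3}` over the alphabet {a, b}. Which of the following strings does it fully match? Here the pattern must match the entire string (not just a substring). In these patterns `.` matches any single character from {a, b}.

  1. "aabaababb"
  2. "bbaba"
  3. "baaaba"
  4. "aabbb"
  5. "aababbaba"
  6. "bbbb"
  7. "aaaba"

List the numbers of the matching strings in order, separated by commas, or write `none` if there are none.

1 → match
2 → match
3 → no match
4 → match
5 → match
6 → match
7 → match

1, 2, 4, 5, 6, 7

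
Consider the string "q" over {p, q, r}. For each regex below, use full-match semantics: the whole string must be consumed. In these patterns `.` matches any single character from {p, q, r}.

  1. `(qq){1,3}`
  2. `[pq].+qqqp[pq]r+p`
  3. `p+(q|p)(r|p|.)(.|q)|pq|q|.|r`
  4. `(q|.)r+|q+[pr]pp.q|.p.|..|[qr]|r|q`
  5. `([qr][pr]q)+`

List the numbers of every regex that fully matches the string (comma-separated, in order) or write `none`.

1 → no match — must start with "qq"
2 → no match — must end with "rp"
3 → match
4 → match
5 → no match

3, 4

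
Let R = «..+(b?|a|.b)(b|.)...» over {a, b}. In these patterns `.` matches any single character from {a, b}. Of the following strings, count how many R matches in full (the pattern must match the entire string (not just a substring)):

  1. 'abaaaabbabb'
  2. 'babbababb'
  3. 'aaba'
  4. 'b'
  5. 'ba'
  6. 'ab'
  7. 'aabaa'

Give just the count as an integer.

2

1. 'abaaaabbabb' → match
2. 'babbababb' → match
3. 'aaba' → no match
4. 'b' → no match
5. 'ba' → no match
6. 'ab' → no match
7. 'aabaa' → no match
Total matched: 2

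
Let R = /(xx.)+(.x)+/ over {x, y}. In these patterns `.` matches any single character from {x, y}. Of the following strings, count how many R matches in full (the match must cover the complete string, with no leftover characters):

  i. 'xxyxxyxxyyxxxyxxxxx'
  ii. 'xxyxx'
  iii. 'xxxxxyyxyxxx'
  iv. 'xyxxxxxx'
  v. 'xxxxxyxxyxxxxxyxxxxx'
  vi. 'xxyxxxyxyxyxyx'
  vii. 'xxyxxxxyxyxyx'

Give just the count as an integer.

i → match
ii. 'xxyxx' → match
iii. 'xxxxxyyxyxxx' → match
iv. 'xyxxxxxx' → no match — must start with 'xx'
v → match
vi → match
vii → match
Total matched: 6

6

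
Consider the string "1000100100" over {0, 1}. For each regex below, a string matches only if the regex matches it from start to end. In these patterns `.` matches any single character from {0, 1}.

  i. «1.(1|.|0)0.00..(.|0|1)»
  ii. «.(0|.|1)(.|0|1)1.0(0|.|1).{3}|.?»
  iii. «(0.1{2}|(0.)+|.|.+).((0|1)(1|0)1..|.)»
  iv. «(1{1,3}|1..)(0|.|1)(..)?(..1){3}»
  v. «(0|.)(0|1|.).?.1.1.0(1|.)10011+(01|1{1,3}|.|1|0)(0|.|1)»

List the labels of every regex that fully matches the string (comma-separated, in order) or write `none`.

i, iii

i → match
ii → no match
iii → match
iv → no match — must end with "1"
v → no match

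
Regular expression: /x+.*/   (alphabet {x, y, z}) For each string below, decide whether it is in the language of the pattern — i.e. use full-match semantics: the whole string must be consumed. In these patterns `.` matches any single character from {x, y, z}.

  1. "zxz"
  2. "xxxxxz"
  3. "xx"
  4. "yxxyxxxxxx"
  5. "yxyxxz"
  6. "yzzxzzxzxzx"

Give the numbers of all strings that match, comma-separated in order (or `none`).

1 → no match — must start with "x"
2 → match
3 → match
4 → no match — must start with "x"
5 → no match — must start with "x"
6 → no match — must start with "x"

2, 3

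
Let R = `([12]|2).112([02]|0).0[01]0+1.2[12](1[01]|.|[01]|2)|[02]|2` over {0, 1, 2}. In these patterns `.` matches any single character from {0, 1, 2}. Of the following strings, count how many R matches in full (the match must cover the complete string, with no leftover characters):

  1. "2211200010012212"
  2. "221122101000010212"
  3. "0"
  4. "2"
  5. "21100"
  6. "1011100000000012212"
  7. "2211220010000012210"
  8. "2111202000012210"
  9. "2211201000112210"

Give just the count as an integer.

1 → match
2 → match
3 → match
4 → match
5 → no match
6 → no match
7 → match
8 → match
9 → match
Total matched: 7

7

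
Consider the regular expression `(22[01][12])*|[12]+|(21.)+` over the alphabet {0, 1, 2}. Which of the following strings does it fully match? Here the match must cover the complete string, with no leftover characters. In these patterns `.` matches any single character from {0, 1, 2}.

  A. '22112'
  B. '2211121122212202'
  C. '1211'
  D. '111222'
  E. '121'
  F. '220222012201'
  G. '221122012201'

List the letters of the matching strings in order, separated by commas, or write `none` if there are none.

A, C, D, E, F, G

A → match
B → no match
C → match
D → match
E → match
F → match
G → match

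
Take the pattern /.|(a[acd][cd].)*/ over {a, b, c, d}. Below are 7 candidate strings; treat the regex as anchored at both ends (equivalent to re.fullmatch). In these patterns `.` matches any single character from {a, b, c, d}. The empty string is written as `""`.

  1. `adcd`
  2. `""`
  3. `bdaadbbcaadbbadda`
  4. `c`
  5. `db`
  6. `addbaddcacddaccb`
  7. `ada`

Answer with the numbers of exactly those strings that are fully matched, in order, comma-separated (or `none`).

1, 2, 4, 6

1. `adcd` → match
2. `""` → match
3 → no match
4. `c` → match
5. `db` → no match
6 → match
7. `ada` → no match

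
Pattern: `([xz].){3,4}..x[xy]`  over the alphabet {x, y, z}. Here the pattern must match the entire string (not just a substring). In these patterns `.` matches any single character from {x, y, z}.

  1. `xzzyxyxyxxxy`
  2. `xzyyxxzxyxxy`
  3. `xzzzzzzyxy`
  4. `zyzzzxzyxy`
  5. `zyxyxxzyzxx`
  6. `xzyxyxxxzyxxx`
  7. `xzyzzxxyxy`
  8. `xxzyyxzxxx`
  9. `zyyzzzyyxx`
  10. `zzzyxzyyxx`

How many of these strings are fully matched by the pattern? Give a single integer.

1 → match
2 → no match
3 → match
4 → match
5 → no match
6 → no match
7 → no match
8 → no match
9 → no match
10 → match
Total matched: 4

4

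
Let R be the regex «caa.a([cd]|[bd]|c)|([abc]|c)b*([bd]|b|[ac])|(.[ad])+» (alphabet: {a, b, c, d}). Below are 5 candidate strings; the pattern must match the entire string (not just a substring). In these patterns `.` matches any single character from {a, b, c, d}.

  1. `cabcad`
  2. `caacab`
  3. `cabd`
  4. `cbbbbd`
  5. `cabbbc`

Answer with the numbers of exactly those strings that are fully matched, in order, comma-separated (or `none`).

1 → no match
2 → match
3 → match
4 → match
5 → no match

2, 3, 4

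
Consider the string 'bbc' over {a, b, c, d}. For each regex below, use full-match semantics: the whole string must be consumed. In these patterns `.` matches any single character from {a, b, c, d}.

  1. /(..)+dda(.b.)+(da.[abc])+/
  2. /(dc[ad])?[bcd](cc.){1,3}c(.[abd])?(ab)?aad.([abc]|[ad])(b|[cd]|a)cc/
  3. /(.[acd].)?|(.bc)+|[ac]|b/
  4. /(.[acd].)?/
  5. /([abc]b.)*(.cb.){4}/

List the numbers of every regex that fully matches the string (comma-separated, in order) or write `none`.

1 → no match
2 → no match — must end with 'cc'
3 → match
4 → no match
5 → no match

3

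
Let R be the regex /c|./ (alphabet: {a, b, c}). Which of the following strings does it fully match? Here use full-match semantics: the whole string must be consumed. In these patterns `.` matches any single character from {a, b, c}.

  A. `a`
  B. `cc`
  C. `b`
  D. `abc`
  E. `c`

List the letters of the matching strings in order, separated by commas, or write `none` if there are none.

A → match
B → no match
C → match
D → no match
E → match

A, C, E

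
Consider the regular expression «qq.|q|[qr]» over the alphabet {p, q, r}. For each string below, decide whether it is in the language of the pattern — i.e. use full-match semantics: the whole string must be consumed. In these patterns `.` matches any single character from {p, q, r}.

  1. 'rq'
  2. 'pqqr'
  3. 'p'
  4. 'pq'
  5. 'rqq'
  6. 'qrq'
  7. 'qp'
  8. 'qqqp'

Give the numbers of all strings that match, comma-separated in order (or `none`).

1 → no match
2 → no match
3 → no match
4 → no match
5 → no match
6 → no match
7 → no match
8 → no match

none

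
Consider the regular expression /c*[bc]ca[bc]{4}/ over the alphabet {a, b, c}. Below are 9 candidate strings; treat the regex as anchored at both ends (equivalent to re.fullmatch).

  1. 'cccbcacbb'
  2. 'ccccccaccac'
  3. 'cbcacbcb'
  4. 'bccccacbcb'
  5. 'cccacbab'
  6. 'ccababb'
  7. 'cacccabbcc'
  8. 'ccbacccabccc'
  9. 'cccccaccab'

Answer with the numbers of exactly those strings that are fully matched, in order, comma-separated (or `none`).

3

1. 'cccbcacbb' → no match
2. 'ccccccaccac' → no match
3. 'cbcacbcb' → match
4. 'bccccacbcb' → no match
5. 'cccacbab' → no match
6. 'ccababb' → no match
7. 'cacccabbcc' → no match
8. 'ccbacccabccc' → no match
9. 'cccccaccab' → no match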